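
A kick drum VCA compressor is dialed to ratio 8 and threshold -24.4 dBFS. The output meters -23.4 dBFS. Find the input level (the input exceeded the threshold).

That's 1 dB above the -24.4 dBFS threshold.
Undo the ratio: input overshoot = 1 × 8 = 8 dB, giving input = -16.4 dBFS.

-16.4 dBFS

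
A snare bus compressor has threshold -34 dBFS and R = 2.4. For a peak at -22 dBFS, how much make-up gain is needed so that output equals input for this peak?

7 dB

Without make-up, output = threshold + overshoot/2.4 = -34 + 5 = -29 dBFS.
Gap to target: 7 dB.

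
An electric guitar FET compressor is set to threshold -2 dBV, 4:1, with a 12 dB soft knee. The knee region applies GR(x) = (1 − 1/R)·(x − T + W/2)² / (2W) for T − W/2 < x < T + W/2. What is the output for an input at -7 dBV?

-7.03125 dBV

x − T + W/2 = -7 − (-2) + 6 = 1.
GR = (1 − 1/4) × 1² / 24 = 0.75 × 1 / 24 = 0.03125 dB.
Output = -7 − 0.03125 = -7.03125 dBV.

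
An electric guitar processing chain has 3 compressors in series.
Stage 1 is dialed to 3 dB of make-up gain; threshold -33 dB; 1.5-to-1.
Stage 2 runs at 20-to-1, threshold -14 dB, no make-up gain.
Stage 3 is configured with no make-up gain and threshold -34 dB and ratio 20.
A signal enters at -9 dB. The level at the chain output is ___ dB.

Stage 1: overshoot 24 dB → 24/1.5 = 16 dB → -17 dB; +3 dB make-up → -14 dB.
Stage 2: -14 dB ≤ -14 dB, so stage 2 doesn't engage; output -14 dB.
Stage 3: -14 dB is 20 dB over -34 dB; at 20:1 that becomes 1 dB over, giving -33 dB.

-33 dB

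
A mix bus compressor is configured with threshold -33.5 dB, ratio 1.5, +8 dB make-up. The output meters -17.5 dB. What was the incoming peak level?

Before make-up, the level was -17.5 − 8 = -25.5 dB.
Post-compression overshoot = -25.5 − (-33.5) = 8 dB.
Undo the ratio: input overshoot = 8 × 1.5 = 12 dB, giving input = -21.5 dB.

-21.5 dB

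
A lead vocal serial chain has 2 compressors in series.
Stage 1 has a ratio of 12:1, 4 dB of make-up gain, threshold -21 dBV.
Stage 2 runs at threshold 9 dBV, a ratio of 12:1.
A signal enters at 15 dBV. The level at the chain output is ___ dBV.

-14 dBV

Stage 1: overshoot 36 dB → 36/12 = 3 dB → -18 dBV; +4 dB make-up → -14 dBV.
Stage 2: -14 dBV is at or below the 9 dBV threshold — no compression; output -14 dBV.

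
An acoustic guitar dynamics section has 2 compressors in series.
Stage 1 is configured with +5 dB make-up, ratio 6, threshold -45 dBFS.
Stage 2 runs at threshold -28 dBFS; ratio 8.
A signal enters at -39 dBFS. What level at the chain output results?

-39 dBFS

Stage 1: -39 dBFS is 6 dB over -45 dBFS; at 6:1 that becomes 1 dB over, giving -44 dBFS; +5 dB make-up → -39 dBFS.
Stage 2: below threshold (-39 ≤ -28); passes unchanged; output -39 dBFS.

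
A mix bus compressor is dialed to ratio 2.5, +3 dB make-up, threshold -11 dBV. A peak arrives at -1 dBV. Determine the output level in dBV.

-4 dBV

Overshoot: -1 − (-11) = 10 dB.
At 2.5:1 the overshoot is divided by 2.5, leaving 4 dB above threshold.
Output = -11 + 4 = -7 dBV; make-up adds 3 dB, giving -4 dBV.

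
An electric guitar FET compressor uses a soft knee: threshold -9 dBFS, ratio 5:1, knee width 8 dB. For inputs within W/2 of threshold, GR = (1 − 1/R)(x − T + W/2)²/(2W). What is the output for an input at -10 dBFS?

-10.45 dBFS

x − T + W/2 = -10 − (-9) + 4 = 3.
GR = (1 − 1/5) × 3² / 16 = 0.8 × 9 / 16 = 0.45 dB.
Output = -10 − 0.45 = -10.45 dBFS.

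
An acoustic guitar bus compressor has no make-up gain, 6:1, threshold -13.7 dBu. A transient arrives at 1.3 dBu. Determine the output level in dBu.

Overshoot: 1.3 − (-13.7) = 15 dB.
6:1 compression reduces that to 15/6 = 2.5 dB over.
Output = -13.7 + 2.5 = -11.2 dBu.

-11.2 dBu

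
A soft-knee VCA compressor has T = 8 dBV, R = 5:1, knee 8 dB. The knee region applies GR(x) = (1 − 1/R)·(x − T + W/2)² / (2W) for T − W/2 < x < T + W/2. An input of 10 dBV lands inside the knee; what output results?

8.2 dBV

x − T + W/2 = 10 − 8 + 4 = 6.
GR = (1 − 1/5) × 6² / 16 = 0.8 × 36 / 16 = 1.8 dB.
Output = 10 − 1.8 = 8.2 dBV.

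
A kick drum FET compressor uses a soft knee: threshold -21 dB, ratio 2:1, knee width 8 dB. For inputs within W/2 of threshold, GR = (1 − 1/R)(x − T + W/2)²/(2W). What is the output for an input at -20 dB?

-20.78125 dB

x − T + W/2 = -20 − (-21) + 4 = 5.
GR = (1 − 1/2) × 5² / 16 = 0.5 × 25 / 16 = 0.78125 dB.
Output = -20 − 0.78125 = -20.78125 dB.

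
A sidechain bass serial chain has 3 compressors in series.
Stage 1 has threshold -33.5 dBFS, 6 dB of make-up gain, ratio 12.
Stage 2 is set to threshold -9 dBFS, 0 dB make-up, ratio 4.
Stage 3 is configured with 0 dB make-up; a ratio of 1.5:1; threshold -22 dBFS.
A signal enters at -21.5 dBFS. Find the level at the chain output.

Stage 1: overshoot 12 dB → 12/12 = 1 dB → -32.5 dBFS; +6 dB make-up → -26.5 dBFS.
Stage 2: -26.5 dBFS ≤ -9 dBFS, so stage 2 doesn't engage; output -26.5 dBFS.
Stage 3: -26.5 dBFS is at or below the -22 dBFS threshold — no compression; output -26.5 dBFS.

-26.5 dBFS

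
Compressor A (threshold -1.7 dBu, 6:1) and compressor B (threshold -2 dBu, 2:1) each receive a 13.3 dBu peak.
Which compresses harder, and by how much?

A, by 4.85 dB

A: GR = 15 − 15/6 = 12.5 dB.
B: GR = 15.3 − 15.3/2 = 7.65 dB.
A reduces 4.85 dB more.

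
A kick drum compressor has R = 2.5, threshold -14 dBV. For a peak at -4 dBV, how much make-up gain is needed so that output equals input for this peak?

6 dB

Without make-up, output = threshold + overshoot/2.5 = -14 + 4 = -10 dBV.
Gap to target: 6 dB.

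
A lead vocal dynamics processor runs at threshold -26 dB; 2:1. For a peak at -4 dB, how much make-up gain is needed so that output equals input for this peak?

11 dB

Without make-up, output = threshold + overshoot/2 = -26 + 11 = -15 dB.
Gap to target: 11 dB.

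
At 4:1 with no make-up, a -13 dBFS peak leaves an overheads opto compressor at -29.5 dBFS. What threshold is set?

Gain reduction = -13 − (-29.5) = 16.5 dB; output overshoot = GR / (R − 1) = 16.5 / 3 = 5.5 dB.
Threshold = output − output overshoot = -29.5 − 5.5 = -35 dBFS.

-35 dBFS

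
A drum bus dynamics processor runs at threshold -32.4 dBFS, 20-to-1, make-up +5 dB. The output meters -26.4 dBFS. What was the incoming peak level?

-12.4 dBFS

Stripping the +5 dB make-up gives -31.4 dBFS at the gain stage.
That's 1 dB above the -32.4 dBFS threshold.
Undo the ratio: input overshoot = 1 × 20 = 20 dB, giving input = -12.4 dBFS.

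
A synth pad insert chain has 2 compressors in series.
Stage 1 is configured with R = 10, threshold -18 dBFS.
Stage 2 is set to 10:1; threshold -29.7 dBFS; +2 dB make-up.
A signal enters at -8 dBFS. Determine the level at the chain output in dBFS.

-26.43 dBFS

Stage 1: -8 dBFS is 10 dB over -18 dBFS; at 10:1 that becomes 1 dB over, giving -17 dBFS.
Stage 2: 12.7 dB above -29.7 dBFS, reduced 10:1 to 1.27 dB above → -28.43 dBFS; +2 dB make-up → -26.43 dBFS.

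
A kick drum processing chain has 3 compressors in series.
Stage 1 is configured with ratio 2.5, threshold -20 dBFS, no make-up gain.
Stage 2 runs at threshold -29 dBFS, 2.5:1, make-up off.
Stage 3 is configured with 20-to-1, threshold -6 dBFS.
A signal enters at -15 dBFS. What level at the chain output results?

-24.6 dBFS

Stage 1: 5 dB above -20 dBFS, reduced 2.5:1 to 2 dB above → -18 dBFS.
Stage 2: overshoot 11 dB → 11/2.5 = 4.4 dB → -24.6 dBFS.
Stage 3: -24.6 dBFS is at or below the -6 dBFS threshold — no compression; output -24.6 dBFS.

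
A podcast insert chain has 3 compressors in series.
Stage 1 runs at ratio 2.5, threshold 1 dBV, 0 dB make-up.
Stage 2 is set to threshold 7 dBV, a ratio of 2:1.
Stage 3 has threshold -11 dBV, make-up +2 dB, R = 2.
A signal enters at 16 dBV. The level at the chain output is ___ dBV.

0 dBV

Stage 1: 16 dBV is 15 dB over 1 dBV; at 2.5:1 that becomes 6 dB over, giving 7 dBV.
Stage 2: below threshold (7 ≤ 7); passes unchanged; output 7 dBV.
Stage 3: 18 dB above -11 dBV, reduced 2:1 to 9 dB above → -2 dBV; +2 dB make-up → 0 dBV.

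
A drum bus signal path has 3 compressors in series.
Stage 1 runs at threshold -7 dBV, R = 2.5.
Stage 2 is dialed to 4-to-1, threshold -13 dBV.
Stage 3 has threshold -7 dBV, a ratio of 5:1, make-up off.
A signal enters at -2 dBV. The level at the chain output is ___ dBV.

Stage 1: -2 dBV is 5 dB over -7 dBV; at 2.5:1 that becomes 2 dB over, giving -5 dBV.
Stage 2: overshoot 8 dB → 8/4 = 2 dB → -11 dBV.
Stage 3: -11 dBV ≤ -7 dBV, so stage 3 doesn't engage; output -11 dBV.

-11 dBV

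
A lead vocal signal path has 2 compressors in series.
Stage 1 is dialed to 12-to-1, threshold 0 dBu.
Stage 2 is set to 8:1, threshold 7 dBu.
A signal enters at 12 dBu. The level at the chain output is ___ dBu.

Stage 1: 12 dB above 0 dBu, reduced 12:1 to 1 dB above → 1 dBu.
Stage 2: 1 dBu is at or below the 7 dBu threshold — no compression; output 1 dBu.

1 dBu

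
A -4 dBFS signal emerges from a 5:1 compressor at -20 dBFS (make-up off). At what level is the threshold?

-24 dBFS

Gain reduction = -4 − (-20) = 16 dB; output overshoot = GR / (R − 1) = 16 / 4 = 4 dB.
Threshold = output − output overshoot = -20 − 4 = -24 dBFS.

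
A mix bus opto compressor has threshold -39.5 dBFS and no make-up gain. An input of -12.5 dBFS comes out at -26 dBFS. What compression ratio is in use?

2:1

Input overshoot = -12.5 − (-39.5) = 27 dB; output overshoot = -26 − (-39.5) = 13.5 dB.
Ratio = 27 / 13.5 = 2.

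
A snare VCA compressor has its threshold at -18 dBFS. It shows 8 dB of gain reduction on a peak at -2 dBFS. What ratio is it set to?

Input overshoot = -2 − (-18) = 16 dB.
Output overshoot = 16 − 8 = 8 dB.
Ratio = input overshoot / output overshoot = 16 / 8 = 2.

2:1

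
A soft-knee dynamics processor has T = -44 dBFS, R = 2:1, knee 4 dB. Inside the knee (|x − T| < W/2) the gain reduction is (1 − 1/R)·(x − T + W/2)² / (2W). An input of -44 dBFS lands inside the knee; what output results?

x − T + W/2 = -44 − (-44) + 2 = 2.
GR = (1 − 1/2) × 2² / 8 = 0.5 × 4 / 8 = 0.25 dB.
Output = -44 − 0.25 = -44.25 dBFS.

-44.25 dBFS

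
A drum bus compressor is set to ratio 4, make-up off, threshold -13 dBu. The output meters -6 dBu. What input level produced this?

The compressed level sits -6 − (-13) = 7 dB over threshold.
Input overshoot = R × output overshoot = 28 dB → input = -13 + 28 = 15 dBu.

15 dBu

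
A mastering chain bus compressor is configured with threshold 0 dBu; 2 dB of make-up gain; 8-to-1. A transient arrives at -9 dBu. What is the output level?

-9 dBu is 9 dB below the 0 dBu threshold, so no gain reduction is applied.
Make-up gain adds 2 dB: -9 + 2 = -7 dBu.

-7 dBu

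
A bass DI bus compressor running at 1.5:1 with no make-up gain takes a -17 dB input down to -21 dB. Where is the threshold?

Let T be the threshold. Output overshoot = (input overshoot)/R, so -21 − T = (-17 − T)/1.5.
1.5·(-21 − T) = -17 − T → 0.5·T = -31.5 − (-17) = -14.5.
T = -14.5/0.5 = -29 dB.

-29 dB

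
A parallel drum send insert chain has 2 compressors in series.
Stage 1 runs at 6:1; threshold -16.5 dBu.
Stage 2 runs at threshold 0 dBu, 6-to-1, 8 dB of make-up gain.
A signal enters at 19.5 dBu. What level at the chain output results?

Stage 1: 19.5 dBu is 36 dB over -16.5 dBu; at 6:1 that becomes 6 dB over, giving -10.5 dBu.
Stage 2: below threshold (-10.5 ≤ 0); passes unchanged; make-up brings it to -2.5 dBu.

-2.5 dBu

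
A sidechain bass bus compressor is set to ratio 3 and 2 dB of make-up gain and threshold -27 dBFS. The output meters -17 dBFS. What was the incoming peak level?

-3 dBFS

Before make-up, the level was -17 − 2 = -19 dBFS.
Post-compression overshoot = -19 − (-27) = 8 dB.
Before 3:1 compression the overshoot was 8 × 3 = 24 dB, so input = -27 + 24 = -3 dBFS.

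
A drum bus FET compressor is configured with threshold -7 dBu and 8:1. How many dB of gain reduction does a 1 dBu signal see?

7 dB

1 dBu exceeds the threshold by 8 dB.
A 8:1 ratio leaves 1 dB of that excess.
GR = overshoot in − overshoot out = 8 − 1 = 7 dB.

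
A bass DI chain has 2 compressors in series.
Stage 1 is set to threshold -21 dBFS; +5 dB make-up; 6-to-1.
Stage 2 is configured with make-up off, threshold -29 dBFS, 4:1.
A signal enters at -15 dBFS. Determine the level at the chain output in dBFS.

-25.5 dBFS

Stage 1: overshoot 6 dB → 6/6 = 1 dB → -20 dBFS; +5 dB make-up → -15 dBFS.
Stage 2: overshoot 14 dB → 14/4 = 3.5 dB → -25.5 dBFS.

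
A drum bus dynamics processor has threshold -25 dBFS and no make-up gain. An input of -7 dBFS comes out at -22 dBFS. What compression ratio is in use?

Input overshoot = -7 − (-25) = 18 dB; output overshoot = -22 − (-25) = 3 dB.
Ratio = 18 / 3 = 6.

6:1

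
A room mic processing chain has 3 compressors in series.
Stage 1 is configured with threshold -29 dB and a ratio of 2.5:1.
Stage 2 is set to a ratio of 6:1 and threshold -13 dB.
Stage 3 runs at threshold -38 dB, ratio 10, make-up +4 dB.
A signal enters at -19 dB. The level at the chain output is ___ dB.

Stage 1: -19 dB is 10 dB over -29 dB; at 2.5:1 that becomes 4 dB over, giving -25 dB.
Stage 2: -25 dB ≤ -13 dB, so stage 2 doesn't engage; output -25 dB.
Stage 3: 13 dB above -38 dB, reduced 10:1 to 1.3 dB above → -36.7 dB; +4 dB make-up → -32.7 dB.

-32.7 dB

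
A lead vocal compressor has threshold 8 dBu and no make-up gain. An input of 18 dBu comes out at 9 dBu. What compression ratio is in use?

10:1

Input overshoot = 18 − 8 = 10 dB; output overshoot = 9 − 8 = 1 dB.
Ratio = 10 / 1 = 10.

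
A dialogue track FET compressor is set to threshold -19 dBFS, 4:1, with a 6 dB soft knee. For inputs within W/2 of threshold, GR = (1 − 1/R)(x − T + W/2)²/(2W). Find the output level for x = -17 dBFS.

x − T + W/2 = -17 − (-19) + 3 = 5.
GR = (1 − 1/4) × 5² / 12 = 0.75 × 25 / 12 = 1.5625 dB.
Output = -17 − 1.5625 = -18.5625 dBFS.

-18.5625 dBFS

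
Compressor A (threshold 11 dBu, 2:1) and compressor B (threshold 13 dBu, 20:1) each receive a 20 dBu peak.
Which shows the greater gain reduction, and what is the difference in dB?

B, by 2.15 dB

A: overshoot 9 dB → output overshoot 4.5 dB → GR 4.5 dB.
B: overshoot 7 dB → output overshoot 0.35 dB → GR 6.65 dB.
B reduces 2.15 dB more.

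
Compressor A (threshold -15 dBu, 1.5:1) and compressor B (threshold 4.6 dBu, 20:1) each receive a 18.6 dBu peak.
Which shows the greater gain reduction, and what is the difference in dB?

B, by 2.1 dB

A: GR = 33.6 − 33.6/1.5 = 11.2 dB.
B: GR = 14 − 14/20 = 13.3 dB.
B reduces 2.1 dB more.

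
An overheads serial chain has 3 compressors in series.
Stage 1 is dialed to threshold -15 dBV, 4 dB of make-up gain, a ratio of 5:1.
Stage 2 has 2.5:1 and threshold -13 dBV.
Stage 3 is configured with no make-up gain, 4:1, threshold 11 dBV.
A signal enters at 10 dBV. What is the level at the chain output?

Stage 1: 10 dBV is 25 dB over -15 dBV; at 5:1 that becomes 5 dB over, giving -10 dBV; +4 dB make-up → -6 dBV.
Stage 2: overshoot 7 dB → 7/2.5 = 2.8 dB → -10.2 dBV.
Stage 3: -10.2 dBV is at or below the 11 dBV threshold — no compression; output -10.2 dBV.

-10.2 dBV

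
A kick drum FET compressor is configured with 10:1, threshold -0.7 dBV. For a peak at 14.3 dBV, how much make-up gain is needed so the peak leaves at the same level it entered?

The peak compresses to -0.7 + 15/10 = 0.8 dBV.
To reach 14.3 dBV requires 14.3 − 0.8 = 13.5 dB of make-up.

13.5 dB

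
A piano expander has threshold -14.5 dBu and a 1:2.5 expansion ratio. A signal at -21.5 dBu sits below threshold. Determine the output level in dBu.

-32 dBu

Below threshold, a 1:2.5 expander applies gain = (2.5−1)×(T − x) of attenuation.
(2.5−1) × 7 = 10.5 dB, so output = -21.5 − 10.5 = -32 dBu.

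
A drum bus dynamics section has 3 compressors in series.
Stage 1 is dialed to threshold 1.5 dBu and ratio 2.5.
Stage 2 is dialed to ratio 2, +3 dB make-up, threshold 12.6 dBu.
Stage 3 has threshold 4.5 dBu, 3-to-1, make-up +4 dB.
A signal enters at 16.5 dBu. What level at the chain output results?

Stage 1: overshoot 15 dB → 15/2.5 = 6 dB → 7.5 dBu.
Stage 2: below threshold (7.5 ≤ 12.6); passes unchanged; make-up brings it to 10.5 dBu.
Stage 3: overshoot 6 dB → 6/3 = 2 dB → 6.5 dBu; +4 dB make-up → 10.5 dBu.

10.5 dBu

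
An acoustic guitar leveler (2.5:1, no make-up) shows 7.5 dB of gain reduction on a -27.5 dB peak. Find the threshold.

Input is 12.5 dB above T (since output overshoot × R = input overshoot: (-35 − T)·2.5 = -27.5 − T gives T = -40 dB).
Check: -40 + (-27.5 − (-40))/2.5 = -40 + 5 = -35 dB. ✓

-40 dB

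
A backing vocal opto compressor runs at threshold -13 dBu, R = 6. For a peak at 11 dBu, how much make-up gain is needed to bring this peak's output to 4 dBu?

13 dB

Overshoot 24 dB → 24/6 = 4 dB after compression, so the compressed level is -13 + 4 = -9 dBu.
Make-up = target − compressed = 4 − (-9) = 13 dB.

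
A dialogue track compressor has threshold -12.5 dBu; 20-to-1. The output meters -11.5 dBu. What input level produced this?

7.5 dBu

The compressed level sits -11.5 − (-12.5) = 1 dB over threshold.
Input overshoot = R × output overshoot = 20 dB → input = -12.5 + 20 = 7.5 dBu.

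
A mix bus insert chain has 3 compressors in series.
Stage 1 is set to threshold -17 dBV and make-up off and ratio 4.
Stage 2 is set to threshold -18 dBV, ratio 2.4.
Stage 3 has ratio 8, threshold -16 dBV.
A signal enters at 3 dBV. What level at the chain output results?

Stage 1: overshoot 20 dB → 20/4 = 5 dB → -12 dBV.
Stage 2: -12 dBV is 6 dB over -18 dBV; at 2.4:1 that becomes 2.5 dB over, giving -15.5 dBV.
Stage 3: 0.5 dB above -16 dBV, reduced 8:1 to 0.0625 dB above → -15.9375 dBV.

-15.9375 dBV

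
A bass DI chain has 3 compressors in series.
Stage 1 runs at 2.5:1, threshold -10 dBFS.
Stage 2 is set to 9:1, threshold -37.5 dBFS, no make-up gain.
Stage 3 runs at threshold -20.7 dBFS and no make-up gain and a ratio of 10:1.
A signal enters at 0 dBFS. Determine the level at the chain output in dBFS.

-34 dBFS

Stage 1: 0 dBFS is 10 dB over -10 dBFS; at 2.5:1 that becomes 4 dB over, giving -6 dBFS.
Stage 2: -6 dBFS is 31.5 dB over -37.5 dBFS; at 9:1 that becomes 3.5 dB over, giving -34 dBFS.
Stage 3: below threshold (-34 ≤ -20.7); passes unchanged; output -34 dBFS.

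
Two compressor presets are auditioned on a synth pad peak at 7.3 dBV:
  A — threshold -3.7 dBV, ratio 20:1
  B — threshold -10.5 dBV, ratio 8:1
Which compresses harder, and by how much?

A: overshoot 11 dB → output overshoot 0.55 dB → GR 10.45 dB.
B: overshoot 17.8 dB → output overshoot 2.225 dB → GR 15.575 dB.
B reduces 5.125 dB more.

B, by 5.125 dB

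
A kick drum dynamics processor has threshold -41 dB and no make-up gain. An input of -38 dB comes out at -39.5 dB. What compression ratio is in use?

2:1

Input overshoot = -38 − (-41) = 3 dB; output overshoot = -39.5 − (-41) = 1.5 dB.
Ratio = 3 / 1.5 = 2.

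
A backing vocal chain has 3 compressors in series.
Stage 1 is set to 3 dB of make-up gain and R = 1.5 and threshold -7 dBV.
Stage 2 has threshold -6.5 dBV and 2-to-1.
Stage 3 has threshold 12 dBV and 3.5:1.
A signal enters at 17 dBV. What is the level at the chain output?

2.75 dBV

Stage 1: overshoot 24 dB → 24/1.5 = 16 dB → 9 dBV; +3 dB make-up → 12 dBV.
Stage 2: 18.5 dB above -6.5 dBV, reduced 2:1 to 9.25 dB above → 2.75 dBV.
Stage 3: 2.75 dBV ≤ 12 dBV, so stage 3 doesn't engage; output 2.75 dBV.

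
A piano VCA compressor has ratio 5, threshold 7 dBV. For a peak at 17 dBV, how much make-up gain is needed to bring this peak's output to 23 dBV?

The peak compresses to 7 + 10/5 = 9 dBV.
To reach 23 dBV requires 23 − 9 = 14 dB of make-up.

14 dB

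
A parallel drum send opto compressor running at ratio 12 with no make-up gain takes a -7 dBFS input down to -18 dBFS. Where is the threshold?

-19 dBFS

Gain reduction = -7 − (-18) = 11 dB; output overshoot = GR / (R − 1) = 11 / 11 = 1 dB.
Threshold = output − output overshoot = -18 − 1 = -19 dBFS.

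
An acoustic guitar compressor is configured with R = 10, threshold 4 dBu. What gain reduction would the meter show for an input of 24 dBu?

The signal is 20 dB above threshold.
After 10:1 compression the overshoot becomes 20/10 = 2 dB.
Gain reduction = 20 − 2 = 18 dB.

18 dB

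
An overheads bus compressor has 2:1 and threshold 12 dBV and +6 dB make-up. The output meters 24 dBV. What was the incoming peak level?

24 dBV

Remove make-up: 24 − 6 = 18 dBV.
Post-compression overshoot = 18 − 12 = 6 dB.
Input overshoot = R × output overshoot = 12 dB → input = 12 + 12 = 24 dBV.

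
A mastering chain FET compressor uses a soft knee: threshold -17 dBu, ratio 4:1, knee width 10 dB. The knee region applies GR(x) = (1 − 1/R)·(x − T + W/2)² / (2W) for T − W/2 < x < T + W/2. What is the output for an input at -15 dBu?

x − T + W/2 = -15 − (-17) + 5 = 7.
GR = (1 − 1/4) × 7² / 20 = 0.75 × 49 / 20 = 1.8375 dB.
Output = -15 − 1.8375 = -16.8375 dBu.

-16.8375 dBu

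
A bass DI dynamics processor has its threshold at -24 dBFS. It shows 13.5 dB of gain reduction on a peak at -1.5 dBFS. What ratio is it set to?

Input overshoot = -1.5 − (-24) = 22.5 dB.
Output overshoot = 22.5 − 13.5 = 9 dB.
Ratio = input overshoot / output overshoot = 22.5 / 9 = 2.5.

2.5:1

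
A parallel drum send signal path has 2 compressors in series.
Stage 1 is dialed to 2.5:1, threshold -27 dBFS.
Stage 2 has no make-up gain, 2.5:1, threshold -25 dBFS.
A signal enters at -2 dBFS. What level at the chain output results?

-21.8 dBFS

Stage 1: overshoot 25 dB → 25/2.5 = 10 dB → -17 dBFS.
Stage 2: overshoot 8 dB → 8/2.5 = 3.2 dB → -21.8 dBFS.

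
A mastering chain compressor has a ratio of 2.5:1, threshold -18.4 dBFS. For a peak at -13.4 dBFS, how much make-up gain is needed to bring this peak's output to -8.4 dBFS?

Overshoot 5 dB → 5/2.5 = 2 dB after compression, so the compressed level is -18.4 + 2 = -16.4 dBFS.
Make-up = target − compressed = -8.4 − (-16.4) = 8 dB.

8 dB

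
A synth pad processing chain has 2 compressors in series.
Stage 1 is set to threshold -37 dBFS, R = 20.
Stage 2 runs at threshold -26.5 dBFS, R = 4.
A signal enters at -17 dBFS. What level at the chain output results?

-36 dBFS

Stage 1: overshoot 20 dB → 20/20 = 1 dB → -36 dBFS.
Stage 2: -36 dBFS is at or below the -26.5 dBFS threshold — no compression; output -36 dBFS.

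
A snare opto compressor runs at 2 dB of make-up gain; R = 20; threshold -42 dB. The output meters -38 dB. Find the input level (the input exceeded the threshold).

-2 dB

Before make-up, the level was -38 − 2 = -40 dB.
That's 2 dB above the -42 dB threshold.
Before 20:1 compression the overshoot was 2 × 20 = 40 dB, so input = -42 + 40 = -2 dB.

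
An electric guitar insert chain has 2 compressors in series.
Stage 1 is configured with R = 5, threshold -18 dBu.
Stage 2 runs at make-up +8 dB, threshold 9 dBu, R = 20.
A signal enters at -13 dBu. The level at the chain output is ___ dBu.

-9 dBu

Stage 1: 5 dB above -18 dBu, reduced 5:1 to 1 dB above → -17 dBu.
Stage 2: -17 dBu ≤ 9 dBu, so stage 2 doesn't engage; make-up brings it to -9 dBu.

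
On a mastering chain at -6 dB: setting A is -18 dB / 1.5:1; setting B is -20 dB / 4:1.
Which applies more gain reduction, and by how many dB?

A: GR = 12 − 12/1.5 = 4 dB.
B: GR = 14 − 14/4 = 10.5 dB.
B applies 6.5 dB more gain reduction.

B, by 6.5 dB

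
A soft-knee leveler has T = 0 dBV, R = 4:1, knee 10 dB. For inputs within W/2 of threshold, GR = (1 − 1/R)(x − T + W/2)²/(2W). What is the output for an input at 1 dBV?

-0.35 dBV

x − T + W/2 = 1 − 0 + 5 = 6.
GR = (1 − 1/4) × 6² / 20 = 0.75 × 36 / 20 = 1.35 dB.
Output = 1 − 1.35 = -0.35 dBV.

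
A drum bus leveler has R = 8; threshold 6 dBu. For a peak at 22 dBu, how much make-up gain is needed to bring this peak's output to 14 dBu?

Overshoot 16 dB → 16/8 = 2 dB after compression, so the compressed level is 6 + 2 = 8 dBu.
Make-up = target − compressed = 14 − 8 = 6 dB.

6 dB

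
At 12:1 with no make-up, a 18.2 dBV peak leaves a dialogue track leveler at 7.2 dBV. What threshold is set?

Input is 12 dB above T (since output overshoot × R = input overshoot: (7.2 − T)·12 = 18.2 − T gives T = 6.2 dBV).
Check: 6.2 + (18.2 − 6.2)/12 = 6.2 + 1 = 7.2 dBV. ✓

6.2 dBV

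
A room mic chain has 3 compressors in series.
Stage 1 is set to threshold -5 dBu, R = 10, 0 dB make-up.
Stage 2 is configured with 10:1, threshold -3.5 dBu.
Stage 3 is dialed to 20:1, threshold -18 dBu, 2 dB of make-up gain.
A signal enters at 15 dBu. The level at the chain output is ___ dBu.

-15.2725 dBu

Stage 1: 20 dB above -5 dBu, reduced 10:1 to 2 dB above → -3 dBu.
Stage 2: -3 dBu is 0.5 dB over -3.5 dBu; at 10:1 that becomes 0.05 dB over, giving -3.45 dBu.
Stage 3: -3.45 dBu is 14.55 dB over -18 dBu; at 20:1 that becomes 0.7275 dB over, giving -17.2725 dBu; +2 dB make-up → -15.2725 dBu.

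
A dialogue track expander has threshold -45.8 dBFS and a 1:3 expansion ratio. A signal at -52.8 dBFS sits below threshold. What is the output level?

Below threshold, a 1:3 expander applies gain = (3−1)×(T − x) of attenuation.
(3−1) × 7 = 14 dB, so output = -52.8 − 14 = -66.8 dBFS.

-66.8 dBFS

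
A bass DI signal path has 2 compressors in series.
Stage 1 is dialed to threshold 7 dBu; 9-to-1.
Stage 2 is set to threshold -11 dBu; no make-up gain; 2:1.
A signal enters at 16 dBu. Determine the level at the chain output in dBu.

Stage 1: 16 dBu is 9 dB over 7 dBu; at 9:1 that becomes 1 dB over, giving 8 dBu.
Stage 2: overshoot 19 dB → 19/2 = 9.5 dB → -1.5 dBu.

-1.5 dBu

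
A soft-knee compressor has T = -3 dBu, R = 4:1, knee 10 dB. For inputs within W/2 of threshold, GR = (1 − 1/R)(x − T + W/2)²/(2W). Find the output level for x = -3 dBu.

x − T + W/2 = -3 − (-3) + 5 = 5.
GR = (1 − 1/4) × 5² / 20 = 0.75 × 25 / 20 = 0.9375 dB.
Output = -3 − 0.9375 = -3.9375 dBu.

-3.9375 dBu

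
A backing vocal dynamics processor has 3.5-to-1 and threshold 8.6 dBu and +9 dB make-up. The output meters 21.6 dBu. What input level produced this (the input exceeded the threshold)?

Stripping the +9 dB make-up gives 12.6 dBu at the gain stage.
That's 4 dB above the 8.6 dBu threshold.
Undo the ratio: input overshoot = 4 × 3.5 = 14 dB, giving input = 22.6 dBu.

22.6 dBu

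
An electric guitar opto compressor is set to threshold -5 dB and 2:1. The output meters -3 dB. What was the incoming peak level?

That's 2 dB above the -5 dB threshold.
Before 2:1 compression the overshoot was 2 × 2 = 4 dB, so input = -5 + 4 = -1 dB.

-1 dB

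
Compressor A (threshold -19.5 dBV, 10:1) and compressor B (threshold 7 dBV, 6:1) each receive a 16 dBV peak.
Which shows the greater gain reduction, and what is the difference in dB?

A, by 24.45 dB

A: overshoot 35.5 dB → output overshoot 3.55 dB → GR 31.95 dB.
B: overshoot 9 dB → output overshoot 1.5 dB → GR 7.5 dB.
A applies 24.45 dB more gain reduction.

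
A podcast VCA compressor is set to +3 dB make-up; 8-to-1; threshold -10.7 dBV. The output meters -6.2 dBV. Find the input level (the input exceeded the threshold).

Stripping the +3 dB make-up gives -9.2 dBV at the gain stage.
That's 1.5 dB above the -10.7 dBV threshold.
Input overshoot = R × output overshoot = 12 dB → input = -10.7 + 12 = 1.3 dBV.

1.3 dBV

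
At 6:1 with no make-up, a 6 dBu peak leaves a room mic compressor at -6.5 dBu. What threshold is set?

Input is 15 dB above T (since output overshoot × R = input overshoot: (-6.5 − T)·6 = 6 − T gives T = -9 dBu).
Check: -9 + (6 − (-9))/6 = -9 + 2.5 = -6.5 dBu. ✓

-9 dBu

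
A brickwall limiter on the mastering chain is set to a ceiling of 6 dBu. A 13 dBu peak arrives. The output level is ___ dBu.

A brickwall limiter is an ∞:1 compressor: any input above the ceiling is clamped to 6 dBu.

6 dBu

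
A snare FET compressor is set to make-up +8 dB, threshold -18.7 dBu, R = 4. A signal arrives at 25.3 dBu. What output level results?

Overshoot: 25.3 − (-18.7) = 44 dB.
The 44 dB excess becomes 11 dB after 4:1 reduction.
That puts the output at -7.7 dBu; make-up adds 8 dB, giving 0.3 dBu.

0.3 dBu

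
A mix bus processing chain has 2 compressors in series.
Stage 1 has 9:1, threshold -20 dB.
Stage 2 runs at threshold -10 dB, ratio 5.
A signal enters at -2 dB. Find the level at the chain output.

Stage 1: -2 dB is 18 dB over -20 dB; at 9:1 that becomes 2 dB over, giving -18 dB.
Stage 2: -18 dB is at or below the -10 dB threshold — no compression; output -18 dB.

-18 dB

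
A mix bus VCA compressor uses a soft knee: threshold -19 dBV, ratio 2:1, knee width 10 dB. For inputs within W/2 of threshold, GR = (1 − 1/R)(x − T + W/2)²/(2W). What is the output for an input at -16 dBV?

x − T + W/2 = -16 − (-19) + 5 = 8.
GR = (1 − 1/2) × 8² / 20 = 0.5 × 64 / 20 = 1.6 dB.
Output = -16 − 1.6 = -17.6 dBV.

-17.6 dBV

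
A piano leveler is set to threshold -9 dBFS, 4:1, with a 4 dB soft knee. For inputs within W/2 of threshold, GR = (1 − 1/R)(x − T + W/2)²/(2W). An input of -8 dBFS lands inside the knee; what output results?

-8.84375 dBFS

x − T + W/2 = -8 − (-9) + 2 = 3.
GR = (1 − 1/4) × 3² / 8 = 0.75 × 9 / 8 = 0.84375 dB.
Output = -8 − 0.84375 = -8.84375 dBFS.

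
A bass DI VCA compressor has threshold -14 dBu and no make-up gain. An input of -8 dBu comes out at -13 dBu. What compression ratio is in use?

6:1

Input overshoot = -8 − (-14) = 6 dB; output overshoot = -13 − (-14) = 1 dB.
Ratio = 6 / 1 = 6.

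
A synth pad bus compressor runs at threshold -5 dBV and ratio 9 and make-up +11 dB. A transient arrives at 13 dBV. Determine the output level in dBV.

Overshoot: 13 − (-5) = 18 dB.
At 9:1 the overshoot is divided by 9, leaving 2 dB above threshold.
That puts the output at -3 dBV; make-up adds 11 dB, giving 8 dBV.

8 dBV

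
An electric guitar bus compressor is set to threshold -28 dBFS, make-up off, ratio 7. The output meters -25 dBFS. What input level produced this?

Post-compression overshoot = -25 − (-28) = 3 dB.
Before 7:1 compression the overshoot was 3 × 7 = 21 dB, so input = -28 + 21 = -7 dBFS.

-7 dBFS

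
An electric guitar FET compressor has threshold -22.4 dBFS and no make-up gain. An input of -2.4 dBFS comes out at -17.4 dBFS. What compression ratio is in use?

Input overshoot = -2.4 − (-22.4) = 20 dB; output overshoot = -17.4 − (-22.4) = 5 dB.
Ratio = 20 / 5 = 4.

4:1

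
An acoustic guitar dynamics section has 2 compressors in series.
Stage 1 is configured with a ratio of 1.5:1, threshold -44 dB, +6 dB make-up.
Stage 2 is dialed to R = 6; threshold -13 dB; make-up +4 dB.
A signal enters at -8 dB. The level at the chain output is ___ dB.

-10 dB

Stage 1: overshoot 36 dB → 36/1.5 = 24 dB → -20 dB; +6 dB make-up → -14 dB.
Stage 2: below threshold (-14 ≤ -13); passes unchanged; make-up brings it to -10 dB.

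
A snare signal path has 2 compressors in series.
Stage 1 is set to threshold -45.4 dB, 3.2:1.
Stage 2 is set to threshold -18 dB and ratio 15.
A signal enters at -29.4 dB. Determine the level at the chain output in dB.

Stage 1: overshoot 16 dB → 16/3.2 = 5 dB → -40.4 dB.
Stage 2: below threshold (-40.4 ≤ -18); passes unchanged; output -40.4 dB.

-40.4 dB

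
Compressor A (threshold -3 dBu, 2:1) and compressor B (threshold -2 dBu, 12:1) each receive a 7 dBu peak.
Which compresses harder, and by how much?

B, by 3.25 dB

A: GR = 10 − 10/2 = 5 dB.
B: GR = 9 − 9/12 = 8.25 dB.
Difference: 3.25 dB in favour of B.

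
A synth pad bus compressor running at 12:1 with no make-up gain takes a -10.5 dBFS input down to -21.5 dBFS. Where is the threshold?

Input is 12 dB above T (since output overshoot × R = input overshoot: (-21.5 − T)·12 = -10.5 − T gives T = -22.5 dBFS).
Check: -22.5 + (-10.5 − (-22.5))/12 = -22.5 + 1 = -21.5 dBFS. ✓

-22.5 dBFS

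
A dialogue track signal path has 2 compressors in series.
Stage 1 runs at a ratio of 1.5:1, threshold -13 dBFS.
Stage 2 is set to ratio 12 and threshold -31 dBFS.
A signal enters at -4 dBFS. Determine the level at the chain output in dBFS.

-29 dBFS

Stage 1: -4 dBFS is 9 dB over -13 dBFS; at 1.5:1 that becomes 6 dB over, giving -7 dBFS.
Stage 2: 24 dB above -31 dBFS, reduced 12:1 to 2 dB above → -29 dBFS.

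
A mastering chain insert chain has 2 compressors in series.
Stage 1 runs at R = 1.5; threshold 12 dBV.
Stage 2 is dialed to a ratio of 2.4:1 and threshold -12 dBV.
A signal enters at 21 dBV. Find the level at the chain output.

0.5 dBV

Stage 1: overshoot 9 dB → 9/1.5 = 6 dB → 18 dBV.
Stage 2: 18 dBV is 30 dB over -12 dBV; at 2.4:1 that becomes 12.5 dB over, giving 0.5 dBV.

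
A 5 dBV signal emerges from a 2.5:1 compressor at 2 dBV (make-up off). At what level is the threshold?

0 dBV

Let T be the threshold. Output overshoot = (input overshoot)/R, so 2 − T = (5 − T)/2.5.
2.5·(2 − T) = 5 − T → 1.5·T = 5 − 5 = 0.
T = 0/1.5 = 0 dBV.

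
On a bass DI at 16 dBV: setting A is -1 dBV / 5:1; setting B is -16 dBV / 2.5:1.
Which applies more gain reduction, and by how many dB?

B, by 5.6 dB

A: overshoot 17 dB → output overshoot 3.4 dB → GR 13.6 dB.
B: overshoot 32 dB → output overshoot 12.8 dB → GR 19.2 dB.
Difference: 5.6 dB in favour of B.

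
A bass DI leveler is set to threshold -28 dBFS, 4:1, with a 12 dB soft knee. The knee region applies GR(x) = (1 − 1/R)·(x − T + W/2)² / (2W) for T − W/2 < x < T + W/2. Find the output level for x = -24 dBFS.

-27.125 dBFS

x − T + W/2 = -24 − (-28) + 6 = 10.
GR = (1 − 1/4) × 10² / 24 = 0.75 × 100 / 24 = 3.125 dB.
Output = -24 − 3.125 = -27.125 dBFS.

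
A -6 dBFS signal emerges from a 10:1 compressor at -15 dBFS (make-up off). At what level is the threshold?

-16 dBFS

Input is 10 dB above T (since output overshoot × R = input overshoot: (-15 − T)·10 = -6 − T gives T = -16 dBFS).
Check: -16 + (-6 − (-16))/10 = -16 + 1 = -15 dBFS. ✓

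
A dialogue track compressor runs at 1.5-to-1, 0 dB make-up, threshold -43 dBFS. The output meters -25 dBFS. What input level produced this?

-16 dBFS

The compressed level sits -25 − (-43) = 18 dB over threshold.
Before 1.5:1 compression the overshoot was 18 × 1.5 = 27 dB, so input = -43 + 27 = -16 dBFS.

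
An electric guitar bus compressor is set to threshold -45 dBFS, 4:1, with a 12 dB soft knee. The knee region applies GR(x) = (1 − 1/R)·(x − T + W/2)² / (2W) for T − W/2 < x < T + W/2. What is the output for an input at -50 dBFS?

x − T + W/2 = -50 − (-45) + 6 = 1.
GR = (1 − 1/4) × 1² / 24 = 0.75 × 1 / 24 = 0.03125 dB.
Output = -50 − 0.03125 = -50.03125 dBFS.

-50.03125 dBFS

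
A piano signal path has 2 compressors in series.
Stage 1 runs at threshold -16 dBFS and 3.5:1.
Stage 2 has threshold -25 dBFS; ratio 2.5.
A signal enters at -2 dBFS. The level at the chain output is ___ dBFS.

-19.8 dBFS

Stage 1: 14 dB above -16 dBFS, reduced 3.5:1 to 4 dB above → -12 dBFS.
Stage 2: 13 dB above -25 dBFS, reduced 2.5:1 to 5.2 dB above → -19.8 dBFS.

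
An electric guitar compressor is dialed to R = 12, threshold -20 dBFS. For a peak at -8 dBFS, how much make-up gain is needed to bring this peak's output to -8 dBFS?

Without make-up, output = threshold + overshoot/12 = -20 + 1 = -19 dBFS.
Gap to target: 11 dB.

11 dB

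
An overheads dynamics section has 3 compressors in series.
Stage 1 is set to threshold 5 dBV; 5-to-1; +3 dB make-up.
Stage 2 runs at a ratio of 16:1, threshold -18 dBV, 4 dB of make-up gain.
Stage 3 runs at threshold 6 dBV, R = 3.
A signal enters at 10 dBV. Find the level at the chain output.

Stage 1: 10 dBV is 5 dB over 5 dBV; at 5:1 that becomes 1 dB over, giving 6 dBV; +3 dB make-up → 9 dBV.
Stage 2: 27 dB above -18 dBV, reduced 16:1 to 1.6875 dB above → -16.3125 dBV; +4 dB make-up → -12.3125 dBV.
Stage 3: below threshold (-12.3125 ≤ 6); passes unchanged; output -12.3125 dBV.

-12.3125 dBV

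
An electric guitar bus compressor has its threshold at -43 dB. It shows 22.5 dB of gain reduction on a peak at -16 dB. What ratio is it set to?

Input overshoot = -16 − (-43) = 27 dB.
Output overshoot = 27 − 22.5 = 4.5 dB.
Ratio = input overshoot / output overshoot = 27 / 4.5 = 6.

6:1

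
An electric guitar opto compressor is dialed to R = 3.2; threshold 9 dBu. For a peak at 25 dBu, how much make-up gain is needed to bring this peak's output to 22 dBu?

The peak compresses to 9 + 16/3.2 = 14 dBu.
To reach 22 dBu requires 22 − 14 = 8 dB of make-up.

8 dB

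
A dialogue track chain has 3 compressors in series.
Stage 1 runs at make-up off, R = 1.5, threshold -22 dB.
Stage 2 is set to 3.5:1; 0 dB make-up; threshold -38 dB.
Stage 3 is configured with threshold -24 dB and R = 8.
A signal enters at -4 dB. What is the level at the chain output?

Stage 1: 18 dB above -22 dB, reduced 1.5:1 to 12 dB above → -10 dB.
Stage 2: -10 dB is 28 dB over -38 dB; at 3.5:1 that becomes 8 dB over, giving -30 dB.
Stage 3: -30 dB is at or below the -24 dB threshold — no compression; output -30 dB.

-30 dB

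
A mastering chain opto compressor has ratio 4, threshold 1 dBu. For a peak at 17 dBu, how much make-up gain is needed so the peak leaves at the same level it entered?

Overshoot 16 dB → 16/4 = 4 dB after compression, so the compressed level is 1 + 4 = 5 dBu.
Make-up = target − compressed = 17 − 5 = 12 dB.

12 dB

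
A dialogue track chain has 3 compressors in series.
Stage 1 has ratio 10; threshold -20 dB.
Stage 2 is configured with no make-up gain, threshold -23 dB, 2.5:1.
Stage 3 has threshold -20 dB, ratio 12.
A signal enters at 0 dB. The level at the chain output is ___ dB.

-21 dB

Stage 1: 0 dB is 20 dB over -20 dB; at 10:1 that becomes 2 dB over, giving -18 dB.
Stage 2: overshoot 5 dB → 5/2.5 = 2 dB → -21 dB.
Stage 3: -21 dB ≤ -20 dB, so stage 3 doesn't engage; output -21 dB.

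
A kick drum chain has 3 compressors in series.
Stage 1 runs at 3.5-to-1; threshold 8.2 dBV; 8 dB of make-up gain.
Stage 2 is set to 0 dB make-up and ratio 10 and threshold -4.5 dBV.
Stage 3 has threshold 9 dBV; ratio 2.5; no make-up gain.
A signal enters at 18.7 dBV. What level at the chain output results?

-2.13 dBV

Stage 1: 18.7 dBV is 10.5 dB over 8.2 dBV; at 3.5:1 that becomes 3 dB over, giving 11.2 dBV; +8 dB make-up → 19.2 dBV.
Stage 2: 23.7 dB above -4.5 dBV, reduced 10:1 to 2.37 dB above → -2.13 dBV.
Stage 3: -2.13 dBV ≤ 9 dBV, so stage 3 doesn't engage; output -2.13 dBV.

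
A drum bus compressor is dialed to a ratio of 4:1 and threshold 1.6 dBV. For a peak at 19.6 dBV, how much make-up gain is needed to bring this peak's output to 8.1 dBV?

The peak compresses to 1.6 + 18/4 = 6.1 dBV.
To reach 8.1 dBV requires 8.1 − 6.1 = 2 dB of make-up.

2 dB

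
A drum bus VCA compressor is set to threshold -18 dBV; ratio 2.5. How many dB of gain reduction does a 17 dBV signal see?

21 dB

Overshoot = 17 − (-18) = 35 dB.
A 2.5:1 ratio leaves 14 dB of that excess.
GR = overshoot in − overshoot out = 35 − 14 = 21 dB.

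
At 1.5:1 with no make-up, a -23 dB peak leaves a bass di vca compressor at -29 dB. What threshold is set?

-41 dB

Input is 18 dB above T (since output overshoot × R = input overshoot: (-29 − T)·1.5 = -23 − T gives T = -41 dB).
Check: -41 + (-23 − (-41))/1.5 = -41 + 12 = -29 dB. ✓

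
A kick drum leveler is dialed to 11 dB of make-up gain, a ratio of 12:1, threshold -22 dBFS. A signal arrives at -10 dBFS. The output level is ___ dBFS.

The input is 12 dB above the -22 dBFS threshold.
12:1 compression reduces that to 12/12 = 1 dB over.
So the level is -22 + 1 = -21 dBFS; make-up adds 11 dB, giving -10 dBFS.

-10 dBFS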